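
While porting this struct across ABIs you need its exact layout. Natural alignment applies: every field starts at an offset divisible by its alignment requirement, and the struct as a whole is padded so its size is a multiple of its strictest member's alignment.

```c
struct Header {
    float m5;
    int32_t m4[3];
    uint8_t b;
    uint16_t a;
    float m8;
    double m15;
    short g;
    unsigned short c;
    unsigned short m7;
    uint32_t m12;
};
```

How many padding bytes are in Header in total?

0..4  m5  (4B, 4-aligned)
4..16  m4  (12B, 4-aligned)
16..17  b  (1B, 1-aligned)
17..18  -- padding (1B)
18..20  a  (2B, 2-aligned)
20..24  m8  (4B, 4-aligned)
24..32  m15  (8B, 8-aligned)
32..34  g  (2B, 2-aligned)
34..36  c  (2B, 2-aligned)
36..38  m7  (2B, 2-aligned)
38..40  -- padding (2B)
40..44  m12  (4B, 4-aligned)
44..48  -- tail padding (4B)
sizeof = 48, alignof = 8
data bytes 41, size 48 → padding 7

7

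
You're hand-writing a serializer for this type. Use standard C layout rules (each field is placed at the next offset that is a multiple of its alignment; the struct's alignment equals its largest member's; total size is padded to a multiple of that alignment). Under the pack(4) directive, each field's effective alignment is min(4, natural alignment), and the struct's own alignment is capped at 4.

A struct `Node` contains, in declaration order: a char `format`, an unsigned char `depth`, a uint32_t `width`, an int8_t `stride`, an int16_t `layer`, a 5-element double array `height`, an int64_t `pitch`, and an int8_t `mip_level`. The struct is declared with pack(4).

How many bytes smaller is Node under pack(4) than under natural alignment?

natural layout:
  0..1  format  (1B, 1-aligned)
  1..2  depth  (1B, 1-aligned)
  2..4  -- padding (2B)
  4..8  width  (4B, 4-aligned)
  8..9  stride  (1B, 1-aligned)
  9..10  -- padding (1B)
  10..12  layer  (2B, 2-aligned)
  12..16  -- padding (4B)
  16..56  height  (40B, 8-aligned)
  56..64  pitch  (8B, 8-aligned)
  64..65  mip_level  (1B, 1-aligned)
  65..72  -- tail padding (7B)
  sizeof = 72, alignof = 8
packed(4) layout:
  0..1  format  (1B, 1-aligned)
  1..2  depth  (1B, 1-aligned)
  2..4  -- padding (2B)
  4..8  width  (4B, 4-aligned)
  8..9  stride  (1B, 1-aligned)
  9..10  -- padding (1B)
  10..12  layer  (2B, 2-aligned)
  12..52  height  (40B, 4-aligned)
  52..60  pitch  (8B, 4-aligned)
  60..61  mip_level  (1B, 1-aligned)
  61..64  -- tail padding (3B)
  sizeof = 64, alignof = 4
72 − 64 = 8

8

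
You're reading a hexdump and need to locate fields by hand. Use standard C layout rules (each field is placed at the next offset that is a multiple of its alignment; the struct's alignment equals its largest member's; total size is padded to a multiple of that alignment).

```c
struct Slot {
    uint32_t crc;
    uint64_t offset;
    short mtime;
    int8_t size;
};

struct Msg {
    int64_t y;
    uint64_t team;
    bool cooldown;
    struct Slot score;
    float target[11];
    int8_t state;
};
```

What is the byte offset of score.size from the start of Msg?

Slot: crc at 0 (size 4, align 4) → ends 4; pad 4 to align 8 for offset; offset at 8 (size 8, align 8) → ends 16; mtime at 16 (size 2, align 2) → ends 18; size at 18 (size 1, align 1) → ends 19; tail pad 5 to reach multiple of 8; total 24 bytes, alignment 8
y at 0 (size 8, align 8) → ends 8
team at 8 (size 8, align 8) → ends 16
cooldown at 16 (size 1, align 1) → ends 17
pad 7 to align 8 for score
score at 24 (size 24, align 8) → ends 48
within Slot: size at 18
24 + 18 = 42

42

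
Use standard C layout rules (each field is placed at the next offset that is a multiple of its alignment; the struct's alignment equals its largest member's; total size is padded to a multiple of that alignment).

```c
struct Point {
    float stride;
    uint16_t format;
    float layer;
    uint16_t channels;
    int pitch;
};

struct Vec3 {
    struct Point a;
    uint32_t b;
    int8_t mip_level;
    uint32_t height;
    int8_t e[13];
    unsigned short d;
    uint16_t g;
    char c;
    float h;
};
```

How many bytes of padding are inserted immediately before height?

Point: 0..4  stride  (4B, 4-aligned); 4..6  format  (2B, 2-aligned); 6..8  -- padding (2B); 8..12  layer  (4B, 4-aligned); 12..14  channels  (2B, 2-aligned); 14..16  -- padding (2B); 16..20  pitch  (4B, 4-aligned); sizeof = 20, alignof = 4
0..20  a  (20B, 4-aligned)
20..24  b  (4B, 4-aligned)
24..25  mip_level  (1B, 1-aligned)
25..28  -- padding (3B)
28..32  height  (4B, 4-aligned)

3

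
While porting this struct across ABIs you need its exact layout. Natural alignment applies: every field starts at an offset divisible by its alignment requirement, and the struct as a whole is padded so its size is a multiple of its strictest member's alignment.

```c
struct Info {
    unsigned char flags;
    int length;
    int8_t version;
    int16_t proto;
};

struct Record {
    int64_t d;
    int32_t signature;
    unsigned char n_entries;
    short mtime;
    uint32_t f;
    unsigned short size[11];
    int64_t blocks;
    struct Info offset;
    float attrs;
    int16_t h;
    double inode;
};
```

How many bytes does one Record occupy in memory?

88 bytes

Info: flags at 0 (size 1, align 1) → ends 1; pad 3 to align 4 for length; length at 4 (size 4, align 4) → ends 8; version at 8 (size 1, align 1) → ends 9; pad 1 to align 2 for proto; proto at 10 (size 2, align 2) → ends 12; total 12 bytes, alignment 4
d at 0 (size 8, align 8) → ends 8
signature at 8 (size 4, align 4) → ends 12
n_entries at 12 (size 1, align 1) → ends 13
pad 1 to align 2 for mtime
mtime at 14 (size 2, align 2) → ends 16
f at 16 (size 4, align 4) → ends 20
size at 20 (size 22, align 2) → ends 42
pad 6 to align 8 for blocks
blocks at 48 (size 8, align 8) → ends 56
offset at 56 (size 12, align 4) → ends 68
attrs at 68 (size 4, align 4) → ends 72
h at 72 (size 2, align 2) → ends 74
pad 6 to align 8 for inode
inode at 80 (size 8, align 8) → ends 88
total 88 bytes, alignment 8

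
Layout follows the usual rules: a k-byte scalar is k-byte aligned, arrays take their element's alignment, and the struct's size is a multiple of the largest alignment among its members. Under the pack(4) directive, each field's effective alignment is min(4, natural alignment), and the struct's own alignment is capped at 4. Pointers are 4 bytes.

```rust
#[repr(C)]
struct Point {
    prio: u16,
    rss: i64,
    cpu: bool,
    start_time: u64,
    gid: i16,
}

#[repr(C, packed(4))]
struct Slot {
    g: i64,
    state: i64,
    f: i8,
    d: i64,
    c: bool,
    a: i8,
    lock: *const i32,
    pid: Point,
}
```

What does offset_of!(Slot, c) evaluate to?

28

Point: 0..2  prio  (2B, 2-aligned); 2..8  -- padding (6B); 8..16  rss  (8B, 8-aligned); 16..17  cpu  (1B, 1-aligned); 17..24  -- padding (7B); 24..32  start_time  (8B, 8-aligned); 32..34  gid  (2B, 2-aligned); 34..40  -- tail padding (6B); sizeof = 40, alignof = 8
0..8  g  (8B, 4-aligned)
8..16  state  (8B, 4-aligned)
16..17  f  (1B, 1-aligned)
17..20  -- padding (3B)
20..28  d  (8B, 4-aligned)
28..29  c  (1B, 1-aligned)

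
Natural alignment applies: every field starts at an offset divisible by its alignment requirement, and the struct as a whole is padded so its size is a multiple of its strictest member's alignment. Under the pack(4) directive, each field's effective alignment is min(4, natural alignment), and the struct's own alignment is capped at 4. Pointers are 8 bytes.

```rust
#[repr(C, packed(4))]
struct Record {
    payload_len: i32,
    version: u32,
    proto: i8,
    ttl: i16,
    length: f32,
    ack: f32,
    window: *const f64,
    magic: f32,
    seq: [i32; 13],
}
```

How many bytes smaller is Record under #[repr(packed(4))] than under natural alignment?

4

natural layout:
  @0: payload_len [4B, align 4] → 4
  @4: version [4B, align 4] → 8
  @8: proto [1B, align 1] → 9
  +1 pad (align 2)
  @10: ttl [2B, align 2] → 12
  @12: length [4B, align 4] → 16
  @16: ack [4B, align 4] → 20
  +4 pad (align 8)
  @24: window [8B, align 8] → 32
  @32: magic [4B, align 4] → 36
  @36: seq [52B, align 4] → 88
  size 88, align 8
packed(4) layout:
  @0: payload_len [4B, align 4] → 4
  @4: version [4B, align 4] → 8
  @8: proto [1B, align 1] → 9
  +1 pad (align 2)
  @10: ttl [2B, align 2] → 12
  @12: length [4B, align 4] → 16
  @16: ack [4B, align 4] → 20
  @20: window [8B, align 4] → 28
  @28: magic [4B, align 4] → 32
  @32: seq [52B, align 4] → 84
  size 84, align 4
88 − 84 = 4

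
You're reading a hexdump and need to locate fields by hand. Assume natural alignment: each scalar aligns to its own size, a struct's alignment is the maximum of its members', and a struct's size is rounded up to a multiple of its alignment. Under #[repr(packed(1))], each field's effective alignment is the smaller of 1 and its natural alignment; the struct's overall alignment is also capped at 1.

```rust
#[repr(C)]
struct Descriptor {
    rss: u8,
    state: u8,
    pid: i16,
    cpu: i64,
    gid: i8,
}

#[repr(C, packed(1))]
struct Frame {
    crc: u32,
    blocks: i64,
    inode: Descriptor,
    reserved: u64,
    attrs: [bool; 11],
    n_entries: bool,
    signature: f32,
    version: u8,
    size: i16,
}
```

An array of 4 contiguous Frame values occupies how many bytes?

Descriptor: @0: rss [1B, align 1] → 1; @1: state [1B, align 1] → 2; @2: pid [2B, align 2] → 4; +4 pad (align 8); @8: cpu [8B, align 8] → 16; @16: gid [1B, align 1] → 17; +7 tail pad (align 8); size 24, align 8
@0: crc [4B, align 1] → 4
@4: blocks [8B, align 1] → 12
@12: inode [24B, align 1] → 36
@36: reserved [8B, align 1] → 44
@44: attrs [11B, align 1] → 55
@55: n_entries [1B, align 1] → 56
@56: signature [4B, align 1] → 60
@60: version [1B, align 1] → 61
@61: size [2B, align 1] → 63
size 63, align 1
array of 4: 4 × 63 = 252

252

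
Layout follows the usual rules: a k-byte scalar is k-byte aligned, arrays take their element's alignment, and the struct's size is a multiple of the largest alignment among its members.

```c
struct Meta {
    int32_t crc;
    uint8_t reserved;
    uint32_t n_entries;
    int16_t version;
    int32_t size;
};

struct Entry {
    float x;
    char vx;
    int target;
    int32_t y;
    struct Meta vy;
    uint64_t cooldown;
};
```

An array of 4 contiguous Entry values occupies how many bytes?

Meta: @0: crc [4B, align 4] → 4; @4: reserved [1B, align 1] → 5; +3 pad (align 4); @8: n_entries [4B, align 4] → 12; @12: version [2B, align 2] → 14; +2 pad (align 4); @16: size [4B, align 4] → 20; size 20, align 4
@0: x [4B, align 4] → 4
@4: vx [1B, align 1] → 5
+3 pad (align 4)
@8: target [4B, align 4] → 12
@12: y [4B, align 4] → 16
@16: vy [20B, align 4] → 36
+4 pad (align 8)
@40: cooldown [8B, align 8] → 48
size 48, align 8
array of 4: 4 × 48 = 192

192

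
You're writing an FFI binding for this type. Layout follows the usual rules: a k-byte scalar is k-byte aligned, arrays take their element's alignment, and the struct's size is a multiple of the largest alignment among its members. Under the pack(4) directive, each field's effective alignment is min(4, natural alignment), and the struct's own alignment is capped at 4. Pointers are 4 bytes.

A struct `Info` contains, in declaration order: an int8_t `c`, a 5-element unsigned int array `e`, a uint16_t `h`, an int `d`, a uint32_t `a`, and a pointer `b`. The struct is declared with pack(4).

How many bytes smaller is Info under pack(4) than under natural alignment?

0

natural layout:
  @0: c [1B, align 1] → 1
  +3 pad (align 4)
  @4: e [20B, align 4] → 24
  @24: h [2B, align 2] → 26
  +2 pad (align 4)
  @28: d [4B, align 4] → 32
  @32: a [4B, align 4] → 36
  @36: b [4B, align 4] → 40
  size 40, align 4
packed(4) layout:
  @0: c [1B, align 1] → 1
  +3 pad (align 4)
  @4: e [20B, align 4] → 24
  @24: h [2B, align 2] → 26
  +2 pad (align 4)
  @28: d [4B, align 4] → 32
  @32: a [4B, align 4] → 36
  @36: b [4B, align 4] → 40
  size 40, align 4
40 − 40 = 0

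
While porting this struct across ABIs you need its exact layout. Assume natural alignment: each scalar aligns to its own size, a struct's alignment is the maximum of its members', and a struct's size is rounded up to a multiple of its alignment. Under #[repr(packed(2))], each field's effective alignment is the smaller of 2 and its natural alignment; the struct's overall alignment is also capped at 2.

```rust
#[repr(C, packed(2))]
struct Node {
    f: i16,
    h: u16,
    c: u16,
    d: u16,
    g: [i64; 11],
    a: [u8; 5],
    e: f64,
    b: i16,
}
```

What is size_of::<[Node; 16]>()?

1792

0..2  f  (2B, 2-aligned)
2..4  h  (2B, 2-aligned)
4..6  c  (2B, 2-aligned)
6..8  d  (2B, 2-aligned)
8..96  g  (88B, 2-aligned)
96..101  a  (5B, 1-aligned)
101..102  -- padding (1B)
102..110  e  (8B, 2-aligned)
110..112  b  (2B, 2-aligned)
sizeof = 112, alignof = 2
array of 16: 16 × 112 = 1792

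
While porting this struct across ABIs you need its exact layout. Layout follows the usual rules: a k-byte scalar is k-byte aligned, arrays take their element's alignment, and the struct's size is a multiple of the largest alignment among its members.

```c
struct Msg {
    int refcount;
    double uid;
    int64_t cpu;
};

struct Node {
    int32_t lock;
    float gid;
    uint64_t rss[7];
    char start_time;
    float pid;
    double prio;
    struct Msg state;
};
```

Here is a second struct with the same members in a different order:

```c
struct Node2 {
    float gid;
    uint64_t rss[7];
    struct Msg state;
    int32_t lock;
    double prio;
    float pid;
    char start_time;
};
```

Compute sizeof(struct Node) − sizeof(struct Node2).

-8

Msg: refcount at 0 (size 4, align 4) → ends 4; pad 4 to align 8 for uid; uid at 8 (size 8, align 8) → ends 16; cpu at 16 (size 8, align 8) → ends 24; total 24 bytes, alignment 8
lock at 0 (size 4, align 4) → ends 4
gid at 4 (size 4, align 4) → ends 8
rss at 8 (size 56, align 8) → ends 64
start_time at 64 (size 1, align 1) → ends 65
pad 3 to align 4 for pid
pid at 68 (size 4, align 4) → ends 72
prio at 72 (size 8, align 8) → ends 80
state at 80 (size 24, align 8) → ends 104
total 104 bytes, alignment 8
— Node2 —
gid at 0 (size 4, align 4) → ends 4
pad 4 to align 8 for rss
rss at 8 (size 56, align 8) → ends 64
state at 64 (size 24, align 8) → ends 88
lock at 88 (size 4, align 4) → ends 92
pad 4 to align 8 for prio
prio at 96 (size 8, align 8) → ends 104
pid at 104 (size 4, align 4) → ends 108
start_time at 108 (size 1, align 1) → ends 109
tail pad 3 to reach multiple of 8
total 112 bytes, alignment 8
104 − 112 = -8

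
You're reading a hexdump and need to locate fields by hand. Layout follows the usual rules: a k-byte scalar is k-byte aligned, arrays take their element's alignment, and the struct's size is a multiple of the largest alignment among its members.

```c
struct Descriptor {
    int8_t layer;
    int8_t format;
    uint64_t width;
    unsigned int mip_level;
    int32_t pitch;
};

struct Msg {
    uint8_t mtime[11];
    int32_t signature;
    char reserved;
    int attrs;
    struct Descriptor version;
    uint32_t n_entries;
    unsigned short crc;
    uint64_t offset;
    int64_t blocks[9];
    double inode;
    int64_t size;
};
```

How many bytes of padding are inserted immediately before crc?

0

Descriptor: 0..1  layer  (1B, 1-aligned); 1..2  format  (1B, 1-aligned); 2..8  -- padding (6B); 8..16  width  (8B, 8-aligned); 16..20  mip_level  (4B, 4-aligned); 20..24  pitch  (4B, 4-aligned); sizeof = 24, alignof = 8
0..11  mtime  (11B, 1-aligned)
11..12  -- padding (1B)
12..16  signature  (4B, 4-aligned)
16..17  reserved  (1B, 1-aligned)
17..20  -- padding (3B)
20..24  attrs  (4B, 4-aligned)
24..48  version  (24B, 8-aligned)
48..52  n_entries  (4B, 4-aligned)
52..54  crc  (2B, 2-aligned)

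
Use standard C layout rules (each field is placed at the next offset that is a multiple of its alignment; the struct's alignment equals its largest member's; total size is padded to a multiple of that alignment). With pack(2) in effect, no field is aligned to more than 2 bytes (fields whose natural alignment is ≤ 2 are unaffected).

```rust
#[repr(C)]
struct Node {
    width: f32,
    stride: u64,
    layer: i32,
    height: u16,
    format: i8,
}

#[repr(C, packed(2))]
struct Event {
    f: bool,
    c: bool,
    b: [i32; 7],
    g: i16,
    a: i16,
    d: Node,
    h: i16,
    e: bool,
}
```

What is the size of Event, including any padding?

Node: width at 0 (size 4, align 4) → ends 4; pad 4 to align 8 for stride; stride at 8 (size 8, align 8) → ends 16; layer at 16 (size 4, align 4) → ends 20; height at 20 (size 2, align 2) → ends 22; format at 22 (size 1, align 1) → ends 23; tail pad 1 to reach multiple of 8; total 24 bytes, alignment 8
f at 0 (size 1, align 1) → ends 1
c at 1 (size 1, align 1) → ends 2
b at 2 (size 28, align 2) → ends 30
g at 30 (size 2, align 2) → ends 32
a at 32 (size 2, align 2) → ends 34
d at 34 (size 24, align 2) → ends 58
h at 58 (size 2, align 2) → ends 60
e at 60 (size 1, align 1) → ends 61
tail pad 1 to reach multiple of 2
total 62 bytes, alignment 2

62 bytes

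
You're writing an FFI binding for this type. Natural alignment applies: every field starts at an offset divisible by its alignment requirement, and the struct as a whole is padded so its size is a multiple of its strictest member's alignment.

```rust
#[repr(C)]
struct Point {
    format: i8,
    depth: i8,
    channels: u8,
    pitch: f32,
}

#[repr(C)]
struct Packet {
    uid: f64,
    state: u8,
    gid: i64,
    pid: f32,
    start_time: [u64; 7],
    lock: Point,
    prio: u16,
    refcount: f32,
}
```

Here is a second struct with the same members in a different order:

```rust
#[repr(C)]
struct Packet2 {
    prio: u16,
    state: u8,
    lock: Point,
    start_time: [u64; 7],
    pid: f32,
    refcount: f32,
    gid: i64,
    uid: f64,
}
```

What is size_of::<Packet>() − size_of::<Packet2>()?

8

Point: @0: format [1B, align 1] → 1; @1: depth [1B, align 1] → 2; @2: channels [1B, align 1] → 3; +1 pad (align 4); @4: pitch [4B, align 4] → 8; size 8, align 4
@0: uid [8B, align 8] → 8
@8: state [1B, align 1] → 9
+7 pad (align 8)
@16: gid [8B, align 8] → 24
@24: pid [4B, align 4] → 28
+4 pad (align 8)
@32: start_time [56B, align 8] → 88
@88: lock [8B, align 4] → 96
@96: prio [2B, align 2] → 98
+2 pad (align 4)
@100: refcount [4B, align 4] → 104
size 104, align 8
— Packet2 —
@0: prio [2B, align 2] → 2
@2: state [1B, align 1] → 3
+1 pad (align 4)
@4: lock [8B, align 4] → 12
+4 pad (align 8)
@16: start_time [56B, align 8] → 72
@72: pid [4B, align 4] → 76
@76: refcount [4B, align 4] → 80
@80: gid [8B, align 8] → 88
@88: uid [8B, align 8] → 96
size 96, align 8
104 − 96 = 8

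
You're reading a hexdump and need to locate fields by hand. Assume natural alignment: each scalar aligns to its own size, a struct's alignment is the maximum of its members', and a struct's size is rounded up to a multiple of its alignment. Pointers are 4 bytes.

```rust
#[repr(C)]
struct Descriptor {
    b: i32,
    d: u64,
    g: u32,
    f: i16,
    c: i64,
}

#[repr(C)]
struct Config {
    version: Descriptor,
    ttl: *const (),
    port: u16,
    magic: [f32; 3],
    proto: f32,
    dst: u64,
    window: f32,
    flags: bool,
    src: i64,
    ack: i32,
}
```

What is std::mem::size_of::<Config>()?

88 bytes

Descriptor: 0..4  b  (4B, 4-aligned); 4..8  -- padding (4B); 8..16  d  (8B, 8-aligned); 16..20  g  (4B, 4-aligned); 20..22  f  (2B, 2-aligned); 22..24  -- padding (2B); 24..32  c  (8B, 8-aligned); sizeof = 32, alignof = 8
0..32  version  (32B, 8-aligned)
32..36  ttl  (4B, 4-aligned)
36..38  port  (2B, 2-aligned)
38..40  -- padding (2B)
40..52  magic  (12B, 4-aligned)
52..56  proto  (4B, 4-aligned)
56..64  dst  (8B, 8-aligned)
64..68  window  (4B, 4-aligned)
68..69  flags  (1B, 1-aligned)
69..72  -- padding (3B)
72..80  src  (8B, 8-aligned)
80..84  ack  (4B, 4-aligned)
84..88  -- tail padding (4B)
sizeof = 88, alignof = 8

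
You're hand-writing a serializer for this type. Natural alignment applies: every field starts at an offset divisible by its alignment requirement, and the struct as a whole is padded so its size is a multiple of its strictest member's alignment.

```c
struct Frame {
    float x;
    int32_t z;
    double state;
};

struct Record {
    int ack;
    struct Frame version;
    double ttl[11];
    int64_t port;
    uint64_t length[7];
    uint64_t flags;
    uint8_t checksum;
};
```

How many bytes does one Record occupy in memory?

Frame: @0: x [4B, align 4] → 4; @4: z [4B, align 4] → 8; @8: state [8B, align 8] → 16; size 16, align 8
@0: ack [4B, align 4] → 4
+4 pad (align 8)
@8: version [16B, align 8] → 24
@24: ttl [88B, align 8] → 112
@112: port [8B, align 8] → 120
@120: length [56B, align 8] → 176
@176: flags [8B, align 8] → 184
@184: checksum [1B, align 1] → 185
+7 tail pad (align 8)
size 192, align 8

192 bytes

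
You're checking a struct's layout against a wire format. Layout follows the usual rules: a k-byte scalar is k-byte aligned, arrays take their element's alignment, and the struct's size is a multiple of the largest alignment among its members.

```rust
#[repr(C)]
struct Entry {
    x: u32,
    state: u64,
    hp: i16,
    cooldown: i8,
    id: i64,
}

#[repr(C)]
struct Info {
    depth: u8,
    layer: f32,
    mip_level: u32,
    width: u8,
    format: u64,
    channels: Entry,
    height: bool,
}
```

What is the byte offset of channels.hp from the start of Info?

Entry: x at 0 (size 4, align 4) → ends 4; pad 4 to align 8 for state; state at 8 (size 8, align 8) → ends 16; hp at 16 (size 2, align 2) → ends 18; cooldown at 18 (size 1, align 1) → ends 19; pad 5 to align 8 for id; id at 24 (size 8, align 8) → ends 32; total 32 bytes, alignment 8
depth at 0 (size 1, align 1) → ends 1
pad 3 to align 4 for layer
layer at 4 (size 4, align 4) → ends 8
mip_level at 8 (size 4, align 4) → ends 12
width at 12 (size 1, align 1) → ends 13
pad 3 to align 8 for format
format at 16 (size 8, align 8) → ends 24
channels at 24 (size 32, align 8) → ends 56
within Entry: hp at 16
24 + 16 = 40

40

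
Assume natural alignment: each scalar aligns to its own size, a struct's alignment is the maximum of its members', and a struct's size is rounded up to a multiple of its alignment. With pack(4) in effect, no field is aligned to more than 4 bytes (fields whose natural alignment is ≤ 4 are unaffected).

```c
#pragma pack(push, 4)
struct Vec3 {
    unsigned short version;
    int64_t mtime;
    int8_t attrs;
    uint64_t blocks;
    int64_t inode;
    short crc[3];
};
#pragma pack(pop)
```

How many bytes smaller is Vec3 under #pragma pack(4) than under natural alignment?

8

natural layout:
  @0: version [2B, align 2] → 2
  +6 pad (align 8)
  @8: mtime [8B, align 8] → 16
  @16: attrs [1B, align 1] → 17
  +7 pad (align 8)
  @24: blocks [8B, align 8] → 32
  @32: inode [8B, align 8] → 40
  @40: crc [6B, align 2] → 46
  +2 tail pad (align 8)
  size 48, align 8
packed(4) layout:
  @0: version [2B, align 2] → 2
  +2 pad (align 4)
  @4: mtime [8B, align 4] → 12
  @12: attrs [1B, align 1] → 13
  +3 pad (align 4)
  @16: blocks [8B, align 4] → 24
  @24: inode [8B, align 4] → 32
  @32: crc [6B, align 2] → 38
  +2 tail pad (align 4)
  size 40, align 4
48 − 40 = 8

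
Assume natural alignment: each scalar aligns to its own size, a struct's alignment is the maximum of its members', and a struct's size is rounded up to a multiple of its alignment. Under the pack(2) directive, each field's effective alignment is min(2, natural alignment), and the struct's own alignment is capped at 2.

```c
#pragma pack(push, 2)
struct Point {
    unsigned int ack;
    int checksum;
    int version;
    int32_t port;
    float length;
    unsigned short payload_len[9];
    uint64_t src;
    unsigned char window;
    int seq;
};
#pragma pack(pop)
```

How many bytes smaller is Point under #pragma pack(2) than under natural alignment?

4

natural layout:
  @0: ack [4B, align 4] → 4
  @4: checksum [4B, align 4] → 8
  @8: version [4B, align 4] → 12
  @12: port [4B, align 4] → 16
  @16: length [4B, align 4] → 20
  @20: payload_len [18B, align 2] → 38
  +2 pad (align 8)
  @40: src [8B, align 8] → 48
  @48: window [1B, align 1] → 49
  +3 pad (align 4)
  @52: seq [4B, align 4] → 56
  size 56, align 8
packed(2) layout:
  @0: ack [4B, align 2] → 4
  @4: checksum [4B, align 2] → 8
  @8: version [4B, align 2] → 12
  @12: port [4B, align 2] → 16
  @16: length [4B, align 2] → 20
  @20: payload_len [18B, align 2] → 38
  @38: src [8B, align 2] → 46
  @46: window [1B, align 1] → 47
  +1 pad (align 2)
  @48: seq [4B, align 2] → 52
  size 52, align 2
56 − 52 = 4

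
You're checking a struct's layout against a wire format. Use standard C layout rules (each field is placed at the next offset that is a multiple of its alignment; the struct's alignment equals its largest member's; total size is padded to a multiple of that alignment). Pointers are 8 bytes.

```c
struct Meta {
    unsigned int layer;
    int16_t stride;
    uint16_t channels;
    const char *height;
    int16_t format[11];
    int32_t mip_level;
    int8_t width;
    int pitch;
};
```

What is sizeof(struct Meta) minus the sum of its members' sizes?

9

layer at 0 (size 4, align 4) → ends 4
stride at 4 (size 2, align 2) → ends 6
channels at 6 (size 2, align 2) → ends 8
height at 8 (size 8, align 8) → ends 16
format at 16 (size 22, align 2) → ends 38
pad 2 to align 4 for mip_level
mip_level at 40 (size 4, align 4) → ends 44
width at 44 (size 1, align 1) → ends 45
pad 3 to align 4 for pitch
pitch at 48 (size 4, align 4) → ends 52
tail pad 4 to reach multiple of 8
total 56 bytes, alignment 8
data bytes 47, size 56 → padding 9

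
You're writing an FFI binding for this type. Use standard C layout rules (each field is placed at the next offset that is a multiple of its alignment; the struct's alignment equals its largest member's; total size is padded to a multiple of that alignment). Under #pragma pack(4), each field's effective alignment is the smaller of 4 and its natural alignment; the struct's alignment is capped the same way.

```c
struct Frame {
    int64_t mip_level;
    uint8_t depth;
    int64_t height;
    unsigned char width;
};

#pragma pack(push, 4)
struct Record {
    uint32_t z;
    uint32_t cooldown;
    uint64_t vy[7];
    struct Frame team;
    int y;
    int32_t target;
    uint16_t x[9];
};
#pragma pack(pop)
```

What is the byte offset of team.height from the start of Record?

80

Frame: @0: mip_level [8B, align 8] → 8; @8: depth [1B, align 1] → 9; +7 pad (align 8); @16: height [8B, align 8] → 24; @24: width [1B, align 1] → 25; +7 tail pad (align 8); size 32, align 8
@0: z [4B, align 4] → 4
@4: cooldown [4B, align 4] → 8
@8: vy [56B, align 4] → 64
@64: team [32B, align 4] → 96
within Frame: height at 16
64 + 16 = 80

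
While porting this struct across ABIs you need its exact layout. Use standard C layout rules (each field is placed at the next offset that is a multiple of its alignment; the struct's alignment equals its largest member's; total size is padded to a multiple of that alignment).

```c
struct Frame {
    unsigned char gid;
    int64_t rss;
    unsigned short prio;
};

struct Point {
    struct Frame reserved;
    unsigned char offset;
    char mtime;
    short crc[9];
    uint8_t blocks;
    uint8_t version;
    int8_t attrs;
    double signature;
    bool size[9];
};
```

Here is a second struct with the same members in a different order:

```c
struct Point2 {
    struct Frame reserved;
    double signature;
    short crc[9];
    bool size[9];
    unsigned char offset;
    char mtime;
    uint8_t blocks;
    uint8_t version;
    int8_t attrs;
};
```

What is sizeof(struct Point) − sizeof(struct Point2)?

Frame: 0..1  gid  (1B, 1-aligned); 1..8  -- padding (7B); 8..16  rss  (8B, 8-aligned); 16..18  prio  (2B, 2-aligned); 18..24  -- tail padding (6B); sizeof = 24, alignof = 8
0..24  reserved  (24B, 8-aligned)
24..25  offset  (1B, 1-aligned)
25..26  mtime  (1B, 1-aligned)
26..44  crc  (18B, 2-aligned)
44..45  blocks  (1B, 1-aligned)
45..46  version  (1B, 1-aligned)
46..47  attrs  (1B, 1-aligned)
47..48  -- padding (1B)
48..56  signature  (8B, 8-aligned)
56..65  size  (9B, 1-aligned)
65..72  -- tail padding (7B)
sizeof = 72, alignof = 8
— Point2 —
0..24  reserved  (24B, 8-aligned)
24..32  signature  (8B, 8-aligned)
32..50  crc  (18B, 2-aligned)
50..59  size  (9B, 1-aligned)
59..60  offset  (1B, 1-aligned)
60..61  mtime  (1B, 1-aligned)
61..62  blocks  (1B, 1-aligned)
62..63  version  (1B, 1-aligned)
63..64  attrs  (1B, 1-aligned)
sizeof = 64, alignof = 8
72 − 64 = 8

8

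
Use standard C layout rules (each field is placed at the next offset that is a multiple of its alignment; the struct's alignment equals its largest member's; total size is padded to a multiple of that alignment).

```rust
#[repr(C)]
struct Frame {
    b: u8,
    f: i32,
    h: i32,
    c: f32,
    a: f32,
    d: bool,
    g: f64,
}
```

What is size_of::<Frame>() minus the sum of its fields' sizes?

6

@0: b [1B, align 1] → 1
+3 pad (align 4)
@4: f [4B, align 4] → 8
@8: h [4B, align 4] → 12
@12: c [4B, align 4] → 16
@16: a [4B, align 4] → 20
@20: d [1B, align 1] → 21
+3 pad (align 8)
@24: g [8B, align 8] → 32
size 32, align 8
data bytes 26, size 32 → padding 6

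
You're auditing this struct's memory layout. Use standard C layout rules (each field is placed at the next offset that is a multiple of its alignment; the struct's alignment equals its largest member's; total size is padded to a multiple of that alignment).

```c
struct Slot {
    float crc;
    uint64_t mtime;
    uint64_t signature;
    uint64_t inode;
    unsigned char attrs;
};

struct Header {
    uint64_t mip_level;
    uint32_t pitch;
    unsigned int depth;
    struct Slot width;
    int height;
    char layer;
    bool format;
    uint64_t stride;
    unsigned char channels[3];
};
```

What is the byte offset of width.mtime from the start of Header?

24

Slot: 0..4  crc  (4B, 4-aligned); 4..8  -- padding (4B); 8..16  mtime  (8B, 8-aligned); 16..24  signature  (8B, 8-aligned); 24..32  inode  (8B, 8-aligned); 32..33  attrs  (1B, 1-aligned); 33..40  -- tail padding (7B); sizeof = 40, alignof = 8
0..8  mip_level  (8B, 8-aligned)
8..12  pitch  (4B, 4-aligned)
12..16  depth  (4B, 4-aligned)
16..56  width  (40B, 8-aligned)
within Slot: mtime at 8
16 + 8 = 24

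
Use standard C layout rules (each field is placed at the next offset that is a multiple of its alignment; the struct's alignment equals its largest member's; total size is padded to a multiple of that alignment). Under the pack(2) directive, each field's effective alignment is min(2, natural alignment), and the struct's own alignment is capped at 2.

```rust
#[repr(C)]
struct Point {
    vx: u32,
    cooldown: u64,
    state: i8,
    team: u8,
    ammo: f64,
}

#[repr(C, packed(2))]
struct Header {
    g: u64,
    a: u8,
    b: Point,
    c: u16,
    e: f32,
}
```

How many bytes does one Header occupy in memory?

Point: vx at 0 (size 4, align 4) → ends 4; pad 4 to align 8 for cooldown; cooldown at 8 (size 8, align 8) → ends 16; state at 16 (size 1, align 1) → ends 17; team at 17 (size 1, align 1) → ends 18; pad 6 to align 8 for ammo; ammo at 24 (size 8, align 8) → ends 32; total 32 bytes, alignment 8
g at 0 (size 8, align 2) → ends 8
a at 8 (size 1, align 1) → ends 9
pad 1 to align 2 for b
b at 10 (size 32, align 2) → ends 42
c at 42 (size 2, align 2) → ends 44
e at 44 (size 4, align 2) → ends 48
total 48 bytes, alignment 2

48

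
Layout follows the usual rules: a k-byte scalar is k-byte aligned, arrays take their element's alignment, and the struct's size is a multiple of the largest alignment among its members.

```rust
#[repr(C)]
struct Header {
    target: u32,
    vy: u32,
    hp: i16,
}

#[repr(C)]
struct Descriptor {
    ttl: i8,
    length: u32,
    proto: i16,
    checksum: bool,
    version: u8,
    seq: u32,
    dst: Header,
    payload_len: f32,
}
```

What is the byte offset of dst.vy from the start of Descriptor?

20

Header: 0..4  target  (4B, 4-aligned); 4..8  vy  (4B, 4-aligned); 8..10  hp  (2B, 2-aligned); 10..12  -- tail padding (2B); sizeof = 12, alignof = 4
0..1  ttl  (1B, 1-aligned)
1..4  -- padding (3B)
4..8  length  (4B, 4-aligned)
8..10  proto  (2B, 2-aligned)
10..11  checksum  (1B, 1-aligned)
11..12  version  (1B, 1-aligned)
12..16  seq  (4B, 4-aligned)
16..28  dst  (12B, 4-aligned)
within Header: vy at 4
16 + 4 = 20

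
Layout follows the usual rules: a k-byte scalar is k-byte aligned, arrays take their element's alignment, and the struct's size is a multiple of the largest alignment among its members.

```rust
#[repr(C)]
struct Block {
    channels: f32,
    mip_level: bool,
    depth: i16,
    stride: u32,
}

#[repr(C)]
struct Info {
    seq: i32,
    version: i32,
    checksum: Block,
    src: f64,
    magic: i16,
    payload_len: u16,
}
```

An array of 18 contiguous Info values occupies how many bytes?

Block: @0: channels [4B, align 4] → 4; @4: mip_level [1B, align 1] → 5; +1 pad (align 2); @6: depth [2B, align 2] → 8; @8: stride [4B, align 4] → 12; size 12, align 4
@0: seq [4B, align 4] → 4
@4: version [4B, align 4] → 8
@8: checksum [12B, align 4] → 20
+4 pad (align 8)
@24: src [8B, align 8] → 32
@32: magic [2B, align 2] → 34
@34: payload_len [2B, align 2] → 36
+4 tail pad (align 8)
size 40, align 8
array of 18: 18 × 40 = 720

720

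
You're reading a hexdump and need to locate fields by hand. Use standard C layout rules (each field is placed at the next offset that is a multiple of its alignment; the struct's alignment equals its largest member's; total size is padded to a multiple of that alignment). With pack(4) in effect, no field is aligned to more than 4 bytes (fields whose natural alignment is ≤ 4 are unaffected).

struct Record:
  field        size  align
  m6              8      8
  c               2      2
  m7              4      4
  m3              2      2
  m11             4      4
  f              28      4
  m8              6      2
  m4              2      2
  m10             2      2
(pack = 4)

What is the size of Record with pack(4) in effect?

0..8  m6  (8B, 4-aligned)
8..10  c  (2B, 2-aligned)
10..12  -- padding (2B)
12..16  m7  (4B, 4-aligned)
16..18  m3  (2B, 2-aligned)
18..20  -- padding (2B)
20..24  m11  (4B, 4-aligned)
24..52  f  (28B, 4-aligned)
52..58  m8  (6B, 2-aligned)
58..60  m4  (2B, 2-aligned)
60..62  m10  (2B, 2-aligned)
62..64  -- tail padding (2B)
sizeof = 64, alignof = 4

64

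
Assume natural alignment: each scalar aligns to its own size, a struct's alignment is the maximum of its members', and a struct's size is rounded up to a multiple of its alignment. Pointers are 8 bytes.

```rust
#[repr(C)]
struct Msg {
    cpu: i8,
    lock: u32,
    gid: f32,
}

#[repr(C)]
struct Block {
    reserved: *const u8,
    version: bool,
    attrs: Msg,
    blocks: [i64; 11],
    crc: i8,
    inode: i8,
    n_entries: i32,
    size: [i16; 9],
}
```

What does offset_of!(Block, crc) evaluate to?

112

Msg: @0: cpu [1B, align 1] → 1; +3 pad (align 4); @4: lock [4B, align 4] → 8; @8: gid [4B, align 4] → 12; size 12, align 4
@0: reserved [8B, align 8] → 8
@8: version [1B, align 1] → 9
+3 pad (align 4)
@12: attrs [12B, align 4] → 24
@24: blocks [88B, align 8] → 112
@112: crc [1B, align 1] → 113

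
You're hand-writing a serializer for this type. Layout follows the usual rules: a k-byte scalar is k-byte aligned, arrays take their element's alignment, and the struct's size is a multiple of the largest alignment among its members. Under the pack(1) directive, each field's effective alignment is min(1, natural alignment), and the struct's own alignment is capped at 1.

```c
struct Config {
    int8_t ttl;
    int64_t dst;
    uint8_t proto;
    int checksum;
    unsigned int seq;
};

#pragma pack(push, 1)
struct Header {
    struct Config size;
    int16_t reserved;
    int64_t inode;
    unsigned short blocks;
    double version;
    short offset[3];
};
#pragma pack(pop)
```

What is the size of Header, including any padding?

Config: ttl at 0 (size 1, align 1) → ends 1; pad 7 to align 8 for dst; dst at 8 (size 8, align 8) → ends 16; proto at 16 (size 1, align 1) → ends 17; pad 3 to align 4 for checksum; checksum at 20 (size 4, align 4) → ends 24; seq at 24 (size 4, align 4) → ends 28; tail pad 4 to reach multiple of 8; total 32 bytes, alignment 8
size at 0 (size 32, align 1) → ends 32
reserved at 32 (size 2, align 1) → ends 34
inode at 34 (size 8, align 1) → ends 42
blocks at 42 (size 2, align 1) → ends 44
version at 44 (size 8, align 1) → ends 52
offset at 52 (size 6, align 1) → ends 58
total 58 bytes, alignment 1

58 bytes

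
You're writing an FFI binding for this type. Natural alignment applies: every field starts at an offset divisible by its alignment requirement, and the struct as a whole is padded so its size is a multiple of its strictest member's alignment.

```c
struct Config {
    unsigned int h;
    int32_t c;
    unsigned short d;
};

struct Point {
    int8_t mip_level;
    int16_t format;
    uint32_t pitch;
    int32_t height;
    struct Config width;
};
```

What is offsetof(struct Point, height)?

8

Config: h at 0 (size 4, align 4) → ends 4; c at 4 (size 4, align 4) → ends 8; d at 8 (size 2, align 2) → ends 10; tail pad 2 to reach multiple of 4; total 12 bytes, alignment 4
mip_level at 0 (size 1, align 1) → ends 1
pad 1 to align 2 for format
format at 2 (size 2, align 2) → ends 4
pitch at 4 (size 4, align 4) → ends 8
height at 8 (size 4, align 4) → ends 12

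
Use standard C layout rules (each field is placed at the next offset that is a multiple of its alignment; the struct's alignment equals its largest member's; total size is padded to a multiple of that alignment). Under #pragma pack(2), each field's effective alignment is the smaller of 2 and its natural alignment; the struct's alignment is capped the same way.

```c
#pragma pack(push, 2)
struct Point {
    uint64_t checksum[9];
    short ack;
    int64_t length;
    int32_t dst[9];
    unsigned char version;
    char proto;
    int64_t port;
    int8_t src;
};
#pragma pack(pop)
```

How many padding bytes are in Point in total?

1

@0: checksum [72B, align 2] → 72
@72: ack [2B, align 2] → 74
@74: length [8B, align 2] → 82
@82: dst [36B, align 2] → 118
@118: version [1B, align 1] → 119
@119: proto [1B, align 1] → 120
@120: port [8B, align 2] → 128
@128: src [1B, align 1] → 129
+1 tail pad (align 2)
size 130, align 2
data bytes 129, size 130 → padding 1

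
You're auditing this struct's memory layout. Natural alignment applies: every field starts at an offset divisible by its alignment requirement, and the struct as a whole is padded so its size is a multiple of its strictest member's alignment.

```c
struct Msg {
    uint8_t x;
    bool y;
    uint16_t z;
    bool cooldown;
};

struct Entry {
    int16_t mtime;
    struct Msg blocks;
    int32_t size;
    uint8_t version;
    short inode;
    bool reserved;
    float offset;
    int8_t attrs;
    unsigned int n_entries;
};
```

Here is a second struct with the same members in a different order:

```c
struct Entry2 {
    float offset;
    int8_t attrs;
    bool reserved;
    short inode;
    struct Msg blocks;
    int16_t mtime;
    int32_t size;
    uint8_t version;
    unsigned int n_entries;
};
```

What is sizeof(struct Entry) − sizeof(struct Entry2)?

4

Msg: x at 0 (size 1, align 1) → ends 1; y at 1 (size 1, align 1) → ends 2; z at 2 (size 2, align 2) → ends 4; cooldown at 4 (size 1, align 1) → ends 5; tail pad 1 to reach multiple of 2; total 6 bytes, alignment 2
mtime at 0 (size 2, align 2) → ends 2
blocks at 2 (size 6, align 2) → ends 8
size at 8 (size 4, align 4) → ends 12
version at 12 (size 1, align 1) → ends 13
pad 1 to align 2 for inode
inode at 14 (size 2, align 2) → ends 16
reserved at 16 (size 1, align 1) → ends 17
pad 3 to align 4 for offset
offset at 20 (size 4, align 4) → ends 24
attrs at 24 (size 1, align 1) → ends 25
pad 3 to align 4 for n_entries
n_entries at 28 (size 4, align 4) → ends 32
total 32 bytes, alignment 4
— Entry2 —
offset at 0 (size 4, align 4) → ends 4
attrs at 4 (size 1, align 1) → ends 5
reserved at 5 (size 1, align 1) → ends 6
inode at 6 (size 2, align 2) → ends 8
blocks at 8 (size 6, align 2) → ends 14
mtime at 14 (size 2, align 2) → ends 16
size at 16 (size 4, align 4) → ends 20
version at 20 (size 1, align 1) → ends 21
pad 3 to align 4 for n_entries
n_entries at 24 (size 4, align 4) → ends 28
total 28 bytes, alignment 4
32 − 28 = 4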